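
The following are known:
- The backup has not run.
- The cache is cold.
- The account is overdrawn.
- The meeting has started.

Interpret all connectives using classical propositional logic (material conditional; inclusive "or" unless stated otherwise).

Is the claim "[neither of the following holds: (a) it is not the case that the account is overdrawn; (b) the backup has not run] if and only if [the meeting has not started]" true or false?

Let N = "the account is overdrawn" (True), K = "the backup has run" (False), S = "the meeting has started" (True).
Parsed as (not N nor not K) iff not S

not N = not True = False
not K = not False = True
not N nor not K = False nor True = False
not S = not True = False
(not N nor not K) iff not S = False iff False = True

true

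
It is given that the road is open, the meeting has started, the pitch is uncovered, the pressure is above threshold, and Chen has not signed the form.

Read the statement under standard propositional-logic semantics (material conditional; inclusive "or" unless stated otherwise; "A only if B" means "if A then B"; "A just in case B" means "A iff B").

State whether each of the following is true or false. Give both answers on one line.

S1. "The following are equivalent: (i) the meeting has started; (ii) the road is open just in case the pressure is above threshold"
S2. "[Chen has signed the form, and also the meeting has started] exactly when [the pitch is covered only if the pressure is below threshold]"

Let Q = "the meeting has started" (True), P = "the road is closed" (False), S = "the pressure is above threshold" (True), U = "Chen has signed the form" (False), R = "the pitch is covered" (False).

S1: In symbols: Q iff (not P iff S)

not P = not False = True
not P iff S = True iff True = True
Q iff (not P iff S) = True iff True = True
Hence S1 is true.

S2: In symbols: (U and Q) iff (R -> not S)

U and Q = False and True = False
not S = not True = False
R -> not S = False -> False = True
(U and Q) iff (R -> not S) = False iff True = False
So S2 is false.

S1 True / S2 False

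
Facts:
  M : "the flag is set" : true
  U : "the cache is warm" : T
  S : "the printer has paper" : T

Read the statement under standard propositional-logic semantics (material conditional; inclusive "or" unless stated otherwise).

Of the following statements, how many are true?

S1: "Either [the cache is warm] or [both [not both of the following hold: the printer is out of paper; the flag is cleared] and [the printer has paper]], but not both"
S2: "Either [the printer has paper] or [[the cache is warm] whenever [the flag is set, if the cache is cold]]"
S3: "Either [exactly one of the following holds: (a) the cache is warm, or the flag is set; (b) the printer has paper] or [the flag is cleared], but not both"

1

S1: This is U xor ((~S nand ~M) & S).

~S = ~T = F
~M = ~T = F
~S nand ~M = F nand F = T
(~S nand ~M) & S = T & T = T
U xor ((~S nand ~M) & S) = T xor T = F
Thus S1 is false.

S2: In symbols: S | ((~U -> M) -> U)

~U = ~T = F
~U -> M = F -> T = T
(~U -> M) -> U = T -> T = T
S | ((~U -> M) -> U) = T | T = T
So S2 is true.

S3: Formalization: ((U | M) xor S) xor ~M

U | M = T | T = T
(U | M) xor S = T xor T = F
~M = ~T = F
((U | M) xor S) xor ~M = F xor F = F
Thus S3 is false.

True statements: 1.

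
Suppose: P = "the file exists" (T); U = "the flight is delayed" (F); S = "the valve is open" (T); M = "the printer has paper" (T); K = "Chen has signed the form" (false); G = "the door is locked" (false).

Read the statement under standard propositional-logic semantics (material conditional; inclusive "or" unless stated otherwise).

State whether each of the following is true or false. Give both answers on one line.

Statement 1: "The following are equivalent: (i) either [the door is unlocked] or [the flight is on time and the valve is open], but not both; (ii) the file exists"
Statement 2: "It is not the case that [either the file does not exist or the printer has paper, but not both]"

Statement 1 False / Statement 2 False

Statement 1: Parsed as (not G xor (not U and S)) iff P

not G = not False = True
not U = not False = True
not U and S = True and True = True
not G xor (not U and S) = True xor True = False
(not G xor (not U and S)) iff P = False iff True = False
Hence Statement 1 is false.

Statement 2: Formalization: not (not P xor M)

not P = not True = False
not P xor M = False xor True = True
not (not P xor M) = not True = False
Hence Statement 2 is false.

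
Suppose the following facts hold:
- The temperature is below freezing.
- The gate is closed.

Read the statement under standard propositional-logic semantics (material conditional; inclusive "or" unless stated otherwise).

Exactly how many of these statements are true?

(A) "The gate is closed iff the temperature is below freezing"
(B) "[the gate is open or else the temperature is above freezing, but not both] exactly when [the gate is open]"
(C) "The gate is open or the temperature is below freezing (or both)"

3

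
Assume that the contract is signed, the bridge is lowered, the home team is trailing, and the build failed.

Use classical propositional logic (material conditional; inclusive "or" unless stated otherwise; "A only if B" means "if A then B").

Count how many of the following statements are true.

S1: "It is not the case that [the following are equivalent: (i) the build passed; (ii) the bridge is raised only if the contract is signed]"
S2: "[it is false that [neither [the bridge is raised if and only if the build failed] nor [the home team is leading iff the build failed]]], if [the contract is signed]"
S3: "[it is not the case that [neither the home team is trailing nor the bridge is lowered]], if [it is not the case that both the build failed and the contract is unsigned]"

Let S = "the build passed" (False), Q = "the bridge is raised" (False), P = "the contract is signed" (True), R = "the home team is leading" (False).

S1: This is not (S iff (Q -> P)).

Q -> P = False -> True = True
S iff (Q -> P) = False iff True = False
not (S iff (Q -> P)) = not False = True
Thus S1 is true.

S2: In symbols: P -> not ((Q iff not S) nor (R iff not S))

not S = not False = True
Q iff not S = False iff True = False
not S = not False = True
R iff not S = False iff True = False
(Q iff not S) nor (R iff not S) = False nor False = True
not ((Q iff not S) nor (R iff not S)) = not True = False
P -> not ((Q iff not S) nor (R iff not S)) = True -> False = False
Hence S2 is false.

S3: In symbols: (not S nand not P) -> not (not R nor not Q)

not S = not False = True
not P = not True = False
not S nand not P = True nand False = True
not R = not False = True
not Q = not False = True
not R nor not Q = True nor True = False
not (not R nor not Q) = not False = True
(not S nand not P) -> not (not R nor not Q) = True -> True = True
So S3 is true.

2 of the 3 statements are true.

2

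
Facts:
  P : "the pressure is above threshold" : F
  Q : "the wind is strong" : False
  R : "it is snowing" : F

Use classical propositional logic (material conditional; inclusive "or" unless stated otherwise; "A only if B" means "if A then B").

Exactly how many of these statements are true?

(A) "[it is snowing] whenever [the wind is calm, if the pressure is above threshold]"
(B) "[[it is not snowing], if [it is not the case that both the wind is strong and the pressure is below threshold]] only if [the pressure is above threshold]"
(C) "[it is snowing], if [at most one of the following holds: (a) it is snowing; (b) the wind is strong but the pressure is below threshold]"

0

(A): Formalization: (P -> not Q) -> R

not Q = not False = True
P -> not Q = False -> True = True
(P -> not Q) -> R = True -> False = False
So (A) is false.

(B): Parsed as ((Q nand not P) -> not R) -> P

not P = not False = True
Q nand not P = False nand True = True
not R = not False = True
(Q nand not P) -> not R = True -> True = True
((Q nand not P) -> not R) -> P = True -> False = False
So (B) is false.

(C): In symbols: (R nand (Q and not P)) -> R

not P = not False = True
Q and not P = False and True = False
R nand (Q and not P) = False nand False = True
(R nand (Q and not P)) -> R = True -> False = False
So (C) is false.

True statements: 0 (none).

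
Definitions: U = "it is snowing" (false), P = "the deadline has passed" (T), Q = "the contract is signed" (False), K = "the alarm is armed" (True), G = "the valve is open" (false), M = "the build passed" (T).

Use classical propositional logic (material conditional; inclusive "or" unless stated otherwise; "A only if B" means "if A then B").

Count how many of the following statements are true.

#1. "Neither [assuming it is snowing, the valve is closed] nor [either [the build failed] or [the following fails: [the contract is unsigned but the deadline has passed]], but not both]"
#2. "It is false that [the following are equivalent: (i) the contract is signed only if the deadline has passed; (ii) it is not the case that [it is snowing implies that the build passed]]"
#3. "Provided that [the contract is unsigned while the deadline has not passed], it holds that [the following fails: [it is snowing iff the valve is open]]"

2

#1: This is (U → ¬G) ↓ (¬M ⊕ ¬(¬Q ∧ P)).

¬G = ¬F = T
U → ¬G = F → T = T
¬M = ¬T = F
¬Q = ¬F = T
¬Q ∧ P = T ∧ T = T
¬(¬Q ∧ P) = ¬T = F
¬M ⊕ ¬(¬Q ∧ P) = F ⊕ F = F
(U → ¬G) ↓ (¬M ⊕ ¬(¬Q ∧ P)) = T ↓ F = F
Hence #1 is false.

#2: Parsed as ¬((Q → P) ↔ ¬(U → M))

Q → P = F → T = T
U → M = F → T = T
¬(U → M) = ¬T = F
(Q → P) ↔ ¬(U → M) = T ↔ F = F
¬((Q → P) ↔ ¬(U → M)) = ¬F = T
So #2 is true.

#3: Formalization: (¬Q ∧ ¬P) → ¬(U ↔ G)

¬Q = ¬F = T
¬P = ¬T = F
¬Q ∧ ¬P = T ∧ F = F
U ↔ G = F ↔ F = T
¬(U ↔ G) = ¬T = F
(¬Q ∧ ¬P) → ¬(U ↔ G) = F → F = T
So #3 is true.

True statements: 2.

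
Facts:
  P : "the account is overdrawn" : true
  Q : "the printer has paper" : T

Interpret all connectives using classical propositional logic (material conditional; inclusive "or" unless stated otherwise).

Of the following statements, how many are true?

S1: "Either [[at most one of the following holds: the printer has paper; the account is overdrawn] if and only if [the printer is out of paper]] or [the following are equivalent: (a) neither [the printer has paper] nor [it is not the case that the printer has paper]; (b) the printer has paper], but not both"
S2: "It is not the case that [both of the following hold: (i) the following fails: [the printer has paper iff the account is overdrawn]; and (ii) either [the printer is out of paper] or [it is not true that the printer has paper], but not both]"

2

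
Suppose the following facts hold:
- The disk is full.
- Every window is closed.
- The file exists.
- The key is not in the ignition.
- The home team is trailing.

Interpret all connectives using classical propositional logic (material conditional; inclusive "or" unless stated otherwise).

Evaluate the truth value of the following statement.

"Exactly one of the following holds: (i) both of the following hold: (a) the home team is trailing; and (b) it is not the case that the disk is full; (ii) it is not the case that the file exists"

Let V = "the home team is leading" (F), U = "the disk is full" (T), H = "the file exists" (T).
In symbols: (¬V ∧ ¬U) ⊕ ¬H

¬V = ¬F = T
¬U = ¬T = F
¬V ∧ ¬U = T ∧ F = F
¬H = ¬T = F
(¬V ∧ ¬U) ⊕ ¬H = F ⊕ F = F

The statement is false.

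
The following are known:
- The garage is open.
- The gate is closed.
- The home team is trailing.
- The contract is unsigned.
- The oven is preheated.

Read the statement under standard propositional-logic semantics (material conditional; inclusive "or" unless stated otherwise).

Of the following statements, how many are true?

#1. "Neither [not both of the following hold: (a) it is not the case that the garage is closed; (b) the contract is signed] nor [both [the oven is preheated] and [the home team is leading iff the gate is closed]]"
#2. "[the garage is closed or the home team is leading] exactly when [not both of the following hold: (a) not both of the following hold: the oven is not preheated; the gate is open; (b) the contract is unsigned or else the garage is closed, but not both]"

1

Let R = "the garage is closed" (F), K = "the contract is signed" (F), H = "the oven is preheated" (T), P = "the home team is leading" (F), G = "the gate is open" (F).

#1: Formalization: (~R nand K) nor (H & (P <-> ~G))

~R = ~F = T
~R nand K = T nand F = T
~G = ~F = T
P <-> ~G = F <-> T = F
H & (P <-> ~G) = T & F = F
(~R nand K) nor (H & (P <-> ~G)) = T nor F = F
Hence #1 is false.

#2: This is (R | P) <-> ((~H nand G) nand (~K xor R)).

R | P = F | F = F
~H = ~T = F
~H nand G = F nand F = T
~K = ~F = T
~K xor R = T xor F = T
(~H nand G) nand (~K xor R) = T nand T = F
(R | P) <-> ((~H nand G) nand (~K xor R)) = F <-> F = T
So #2 is true.

True statements: 1 (#2).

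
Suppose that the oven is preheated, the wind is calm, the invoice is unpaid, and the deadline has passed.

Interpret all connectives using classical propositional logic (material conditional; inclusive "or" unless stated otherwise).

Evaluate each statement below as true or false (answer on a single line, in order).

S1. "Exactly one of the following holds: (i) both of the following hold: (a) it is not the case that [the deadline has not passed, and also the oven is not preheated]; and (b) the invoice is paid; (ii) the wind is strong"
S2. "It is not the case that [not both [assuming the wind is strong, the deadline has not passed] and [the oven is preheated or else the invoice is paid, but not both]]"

Let L = "the deadline has passed" (True), H = "the oven is preheated" (True), U = "the invoice is paid" (False), W = "the wind is strong" (False).

S1: In symbols: (not (not L and not H) and U) xor W

not L = not True = False
not H = not True = False
not L and not H = False and False = False
not (not L and not H) = not False = True
not (not L and not H) and U = True and False = False
(not (not L and not H) and U) xor W = False xor False = False
Thus S1 is false.

S2: This is not ((W -> not L) nand (H xor U)).

not L = not True = False
W -> not L = False -> False = True
H xor U = True xor False = True
(W -> not L) nand (H xor U) = True nand True = False
not ((W -> not L) nand (H xor U)) = not False = True
Thus S2 is true.

S1 False; S2 True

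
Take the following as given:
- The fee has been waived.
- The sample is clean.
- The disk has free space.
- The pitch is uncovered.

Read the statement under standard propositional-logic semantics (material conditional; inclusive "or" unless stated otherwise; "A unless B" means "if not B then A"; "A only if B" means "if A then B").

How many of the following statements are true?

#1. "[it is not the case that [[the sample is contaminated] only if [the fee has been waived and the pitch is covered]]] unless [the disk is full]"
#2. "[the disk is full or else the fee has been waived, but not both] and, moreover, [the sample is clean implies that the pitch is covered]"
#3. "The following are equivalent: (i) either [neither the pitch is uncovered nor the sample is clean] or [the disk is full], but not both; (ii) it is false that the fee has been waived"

Let Q = "the sample is contaminated" (F), D = "the fee has been waived" (T), N = "the pitch is covered" (F), M = "the disk is full" (F).

#1: In symbols: ¬(Q → (D ∧ N)) ∨ M

D ∧ N = T ∧ F = F
Q → (D ∧ N) = F → F = T
¬(Q → (D ∧ N)) = ¬T = F
¬(Q → (D ∧ N)) ∨ M = F ∨ F = F
Thus #1 is false.

#2: This is (M ⊕ D) ∧ (¬Q → N).

M ⊕ D = F ⊕ T = T
¬Q = ¬F = T
¬Q → N = T → F = F
(M ⊕ D) ∧ (¬Q → N) = T ∧ F = F
Thus #2 is false.

#3: Parsed as ((¬N ↓ ¬Q) ⊕ M) ↔ ¬D

¬N = ¬F = T
¬Q = ¬F = T
¬N ↓ ¬Q = T ↓ T = F
(¬N ↓ ¬Q) ⊕ M = F ⊕ F = F
¬D = ¬T = F
((¬N ↓ ¬Q) ⊕ M) ↔ ¬D = F ↔ F = T
So #3 is true.

1 of the 3 statements is true (#3).

1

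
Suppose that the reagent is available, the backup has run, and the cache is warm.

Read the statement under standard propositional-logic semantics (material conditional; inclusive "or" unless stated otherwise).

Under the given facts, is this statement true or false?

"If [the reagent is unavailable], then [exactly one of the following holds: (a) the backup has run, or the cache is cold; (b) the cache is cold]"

Let G = "the reagent is available" (T), M = "the backup has run" (T), D = "the cache is warm" (T).
This is ¬G → ((M ∨ ¬D) ⊕ ¬D).

¬G = ¬T = F
¬D = ¬T = F
M ∨ ¬D = T ∨ F = T
¬D = ¬T = F
(M ∨ ¬D) ⊕ ¬D = T ⊕ F = T
¬G → ((M ∨ ¬D) ⊕ ¬D) = F → T = T

True.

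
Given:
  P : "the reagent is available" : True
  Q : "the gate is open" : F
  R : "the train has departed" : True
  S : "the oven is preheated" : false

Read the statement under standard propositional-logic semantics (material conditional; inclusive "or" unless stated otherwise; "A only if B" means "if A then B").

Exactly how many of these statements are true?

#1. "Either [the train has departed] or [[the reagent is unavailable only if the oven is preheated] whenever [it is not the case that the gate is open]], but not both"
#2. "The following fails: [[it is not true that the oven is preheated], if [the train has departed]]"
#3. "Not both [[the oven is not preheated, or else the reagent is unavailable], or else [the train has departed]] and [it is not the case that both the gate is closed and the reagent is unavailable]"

#1: Parsed as R xor (not Q -> (not P -> S))

not Q = not False = True
not P = not True = False
not P -> S = False -> False = True
not Q -> (not P -> S) = True -> True = True
R xor (not Q -> (not P -> S)) = True xor True = False
Thus #1 is false.

#2: Formalization: not (R -> not S)

not S = not False = True
R -> not S = True -> True = True
not (R -> not S) = not True = False
Thus #2 is false.

#3: In symbols: ((not S or not P) or R) nand (not Q nand not P)

not S = not False = True
not P = not True = False
not S or not P = True or False = True
(not S or not P) or R = True or True = True
not Q = not False = True
not P = not True = False
not Q nand not P = True nand False = True
((not S or not P) or R) nand (not Q nand not P) = True nand True = False
Thus #3 is false.

0 of the 3 statements are true (none).

0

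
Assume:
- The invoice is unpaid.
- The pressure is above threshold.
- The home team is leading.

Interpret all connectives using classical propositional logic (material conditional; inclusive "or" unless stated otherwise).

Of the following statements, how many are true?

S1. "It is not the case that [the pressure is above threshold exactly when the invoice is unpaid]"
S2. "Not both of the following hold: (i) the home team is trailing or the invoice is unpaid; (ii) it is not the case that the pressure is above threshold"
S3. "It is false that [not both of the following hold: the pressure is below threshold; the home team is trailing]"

1

Let U = "the pressure is above threshold" (True), R = "the invoice is paid" (False), H = "the home team is leading" (True).

S1: Formalization: not (U iff not R)

not R = not False = True
U iff not R = True iff True = True
not (U iff not R) = not True = False
So S1 is false.

S2: This is (not H or not R) nand not U.

not H = not True = False
not R = not False = True
not H or not R = False or True = True
not U = not True = False
(not H or not R) nand not U = True nand False = True
So S2 is true.

S3: This is not (not U nand not H).

not U = not True = False
not H = not True = False
not U nand not H = False nand False = True
not (not U nand not H) = not True = False
Thus S3 is false.

Count: 1.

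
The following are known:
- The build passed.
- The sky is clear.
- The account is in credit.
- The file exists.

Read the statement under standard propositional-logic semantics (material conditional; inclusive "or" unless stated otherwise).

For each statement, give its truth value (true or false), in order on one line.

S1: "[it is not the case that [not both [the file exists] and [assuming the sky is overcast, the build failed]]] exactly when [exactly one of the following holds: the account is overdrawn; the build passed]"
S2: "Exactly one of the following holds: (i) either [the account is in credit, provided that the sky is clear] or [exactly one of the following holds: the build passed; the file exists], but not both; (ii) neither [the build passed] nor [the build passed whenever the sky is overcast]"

Let S = "the file exists" (T), Q = "the sky is overcast" (F), P = "the build passed" (T), R = "the account is overdrawn" (F).

S1: In symbols: ¬(S ↑ (Q → ¬P)) ↔ (R ⊕ P)

¬P = ¬T = F
Q → ¬P = F → F = T
S ↑ (Q → ¬P) = T ↑ T = F
¬(S ↑ (Q → ¬P)) = ¬F = T
R ⊕ P = F ⊕ T = T
¬(S ↑ (Q → ¬P)) ↔ (R ⊕ P) = T ↔ T = T
Thus S1 is true.

S2: In symbols: ((¬Q → ¬R) ⊕ (P ⊕ S)) ⊕ (P ↓ (Q → P))

¬Q = ¬F = T
¬R = ¬F = T
¬Q → ¬R = T → T = T
P ⊕ S = T ⊕ T = F
(¬Q → ¬R) ⊕ (P ⊕ S) = T ⊕ F = T
Q → P = F → T = T
P ↓ (Q → P) = T ↓ T = F
((¬Q → ¬R) ⊕ (P ⊕ S)) ⊕ (P ↓ (Q → P)) = T ⊕ F = T
Thus S2 is true.

S1 True, S2 True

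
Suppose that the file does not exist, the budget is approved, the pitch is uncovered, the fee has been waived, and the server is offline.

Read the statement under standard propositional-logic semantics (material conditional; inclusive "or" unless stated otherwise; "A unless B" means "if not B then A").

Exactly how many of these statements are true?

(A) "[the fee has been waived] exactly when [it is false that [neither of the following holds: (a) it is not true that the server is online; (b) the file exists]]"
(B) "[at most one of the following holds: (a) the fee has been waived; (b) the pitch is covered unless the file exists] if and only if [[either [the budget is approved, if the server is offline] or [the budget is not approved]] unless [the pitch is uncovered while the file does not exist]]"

Let K = "the fee has been waived" (T), W = "the server is online" (F), U = "the file exists" (F), M = "the pitch is covered" (F), S = "the budget is approved" (T).

(A): This is K <-> ~(~W nor U).

~W = ~F = T
~W nor U = T nor F = F
~(~W nor U) = ~F = T
K <-> ~(~W nor U) = T <-> T = T
So (A) is true.

(B): This is (K nand (M | U)) <-> (((~W -> S) | ~S) | (~M & ~U)).

M | U = F | F = F
K nand (M | U) = T nand F = T
~W = ~F = T
~W -> S = T -> T = T
~S = ~T = F
(~W -> S) | ~S = T | F = T
~M = ~F = T
~U = ~F = T
~M & ~U = T & T = T
((~W -> S) | ~S) | (~M & ~U) = T | T = T
(K nand (M | U)) <-> (((~W -> S) | ~S) | (~M & ~U)) = T <-> T = T
Hence (B) is true.

Count: 2.

2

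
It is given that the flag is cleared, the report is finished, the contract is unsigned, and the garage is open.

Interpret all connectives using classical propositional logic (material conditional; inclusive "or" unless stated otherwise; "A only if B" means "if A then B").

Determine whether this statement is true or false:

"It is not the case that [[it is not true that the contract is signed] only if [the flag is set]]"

Let R = "the contract is signed" (F), P = "the flag is set" (F).
Formalization: ¬(¬R → P)

¬R = ¬F = T
¬R → P = T → F = F
¬(¬R → P) = ¬F = T

true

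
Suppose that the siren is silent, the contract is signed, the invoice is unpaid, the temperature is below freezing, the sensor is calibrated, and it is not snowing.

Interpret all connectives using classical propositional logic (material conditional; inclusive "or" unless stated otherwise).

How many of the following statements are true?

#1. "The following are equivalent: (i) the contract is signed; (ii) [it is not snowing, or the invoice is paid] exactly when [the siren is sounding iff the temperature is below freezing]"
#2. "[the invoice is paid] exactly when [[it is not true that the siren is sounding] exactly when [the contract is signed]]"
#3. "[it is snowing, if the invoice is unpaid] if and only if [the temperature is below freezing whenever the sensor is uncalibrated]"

0

Let V = "the contract is signed" (T), L = "it is snowing" (F), D = "the invoice is paid" (F), P = "the siren is sounding" (F), S = "the temperature is below freezing" (T), R = "the sensor is calibrated" (T).

#1: Formalization: V ↔ ((¬L ∨ D) ↔ (P ↔ S))

¬L = ¬F = T
¬L ∨ D = T ∨ F = T
P ↔ S = F ↔ T = F
(¬L ∨ D) ↔ (P ↔ S) = T ↔ F = F
V ↔ ((¬L ∨ D) ↔ (P ↔ S)) = T ↔ F = F
Thus #1 is false.

#2: This is D ↔ (¬P ↔ V).

¬P = ¬F = T
¬P ↔ V = T ↔ T = T
D ↔ (¬P ↔ V) = F ↔ T = F
So #2 is false.

#3: This is (¬D → L) ↔ (¬R → S).

¬D = ¬F = T
¬D → L = T → F = F
¬R = ¬T = F
¬R → S = F → T = T
(¬D → L) ↔ (¬R → S) = F ↔ T = F
So #3 is false.

True statements: 0 (none).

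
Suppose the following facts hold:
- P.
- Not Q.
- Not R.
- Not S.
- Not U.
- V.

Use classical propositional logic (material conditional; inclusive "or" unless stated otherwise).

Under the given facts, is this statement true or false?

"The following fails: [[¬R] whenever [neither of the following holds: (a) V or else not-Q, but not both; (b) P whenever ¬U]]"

False

This is ~(((V xor ~Q) nor (~U -> P)) -> ~R).

~Q = ~F = T
V xor ~Q = T xor T = F
~U = ~F = T
~U -> P = T -> T = T
(V xor ~Q) nor (~U -> P) = F nor T = F
~R = ~F = T
((V xor ~Q) nor (~U -> P)) -> ~R = F -> T = T
~(((V xor ~Q) nor (~U -> P)) -> ~R) = ~T = F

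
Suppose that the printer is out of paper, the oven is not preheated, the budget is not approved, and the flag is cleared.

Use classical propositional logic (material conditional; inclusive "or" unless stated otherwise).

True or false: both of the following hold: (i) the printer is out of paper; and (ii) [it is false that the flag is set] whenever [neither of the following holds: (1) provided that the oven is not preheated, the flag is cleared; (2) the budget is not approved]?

Let V = "the printer has paper" (F), L = "the oven is preheated" (F), S = "the flag is set" (F), U = "the budget is approved" (F).
In symbols: ~V & (((~L -> ~S) nor ~U) -> ~S)

~V = ~F = T
~L = ~F = T
~S = ~F = T
~L -> ~S = T -> T = T
~U = ~F = T
(~L -> ~S) nor ~U = T nor T = F
~S = ~F = T
((~L -> ~S) nor ~U) -> ~S = F -> T = T
~V & (((~L -> ~S) nor ~U) -> ~S) = T & T = T

True.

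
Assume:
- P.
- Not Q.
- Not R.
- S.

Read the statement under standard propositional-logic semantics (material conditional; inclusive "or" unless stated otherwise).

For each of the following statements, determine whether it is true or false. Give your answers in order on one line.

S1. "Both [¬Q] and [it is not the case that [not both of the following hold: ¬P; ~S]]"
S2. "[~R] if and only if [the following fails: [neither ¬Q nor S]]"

S1: In symbols: ¬Q ∧ ¬(¬P ↑ ¬S)

¬Q = ¬F = T
¬P = ¬T = F
¬S = ¬T = F
¬P ↑ ¬S = F ↑ F = T
¬(¬P ↑ ¬S) = ¬T = F
¬Q ∧ ¬(¬P ↑ ¬S) = T ∧ F = F
So S1 is false.

S2: This is ¬R ↔ ¬(¬Q ↓ S).

¬R = ¬F = T
¬Q = ¬F = T
¬Q ↓ S = T ↓ T = F
¬(¬Q ↓ S) = ¬F = T
¬R ↔ ¬(¬Q ↓ S) = T ↔ T = T
So S2 is true.

S1 False, S2 True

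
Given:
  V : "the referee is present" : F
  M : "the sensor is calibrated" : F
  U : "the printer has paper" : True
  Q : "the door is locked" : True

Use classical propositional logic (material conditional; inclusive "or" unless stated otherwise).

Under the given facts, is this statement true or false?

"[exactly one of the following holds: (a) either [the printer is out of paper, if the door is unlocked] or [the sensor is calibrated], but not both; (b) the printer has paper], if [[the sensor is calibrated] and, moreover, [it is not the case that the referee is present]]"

The statement is true.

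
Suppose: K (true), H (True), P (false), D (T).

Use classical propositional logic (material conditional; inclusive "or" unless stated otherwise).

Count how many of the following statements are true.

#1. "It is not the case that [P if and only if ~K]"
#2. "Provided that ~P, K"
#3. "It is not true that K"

#1: In symbols: ~(P <-> ~K)

~K = ~T = F
P <-> ~K = F <-> F = T
~(P <-> ~K) = ~T = F
So #1 is false.

#2: This is ~P -> K.

~P = ~F = T
~P -> K = T -> T = T
So #2 is true.

#3: In symbols: ~K

~K = ~T = F
Thus #3 is false.

Count: 1.

1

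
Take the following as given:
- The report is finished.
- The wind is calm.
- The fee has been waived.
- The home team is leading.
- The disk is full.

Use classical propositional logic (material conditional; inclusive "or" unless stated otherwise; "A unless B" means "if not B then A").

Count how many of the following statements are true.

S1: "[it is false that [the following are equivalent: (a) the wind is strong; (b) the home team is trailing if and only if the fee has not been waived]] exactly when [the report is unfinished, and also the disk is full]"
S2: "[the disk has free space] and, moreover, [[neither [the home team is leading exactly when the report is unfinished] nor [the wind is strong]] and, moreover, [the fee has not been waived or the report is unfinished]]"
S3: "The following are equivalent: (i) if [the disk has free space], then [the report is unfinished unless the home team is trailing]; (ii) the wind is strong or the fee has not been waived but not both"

0

Let Q = "the wind is strong" (F), S = "the home team is leading" (T), R = "the fee has been waived" (T), P = "the report is finished" (T), U = "the disk is full" (T).

S1: This is ¬(Q ↔ (¬S ↔ ¬R)) ↔ (¬P ∧ U).

¬S = ¬T = F
¬R = ¬T = F
¬S ↔ ¬R = F ↔ F = T
Q ↔ (¬S ↔ ¬R) = F ↔ T = F
¬(Q ↔ (¬S ↔ ¬R)) = ¬F = T
¬P = ¬T = F
¬P ∧ U = F ∧ T = F
¬(Q ↔ (¬S ↔ ¬R)) ↔ (¬P ∧ U) = T ↔ F = F
Thus S1 is false.

S2: This is ¬U ∧ (((S ↔ ¬P) ↓ Q) ∧ (¬R ∨ ¬P)).

¬U = ¬T = F
¬P = ¬T = F
S ↔ ¬P = T ↔ F = F
(S ↔ ¬P) ↓ Q = F ↓ F = T
¬R = ¬T = F
¬P = ¬T = F
¬R ∨ ¬P = F ∨ F = F
((S ↔ ¬P) ↓ Q) ∧ (¬R ∨ ¬P) = T ∧ F = F
¬U ∧ (((S ↔ ¬P) ↓ Q) ∧ (¬R ∨ ¬P)) = F ∧ F = F
Hence S2 is false.

S3: Parsed as (¬U → (¬P ∨ ¬S)) ↔ (Q ⊕ ¬R)

¬U = ¬T = F
¬P = ¬T = F
¬S = ¬T = F
¬P ∨ ¬S = F ∨ F = F
¬U → (¬P ∨ ¬S) = F → F = T
¬R = ¬T = F
Q ⊕ ¬R = F ⊕ F = F
(¬U → (¬P ∨ ¬S)) ↔ (Q ⊕ ¬R) = T ↔ F = F
Thus S3 is false.

Count: 0.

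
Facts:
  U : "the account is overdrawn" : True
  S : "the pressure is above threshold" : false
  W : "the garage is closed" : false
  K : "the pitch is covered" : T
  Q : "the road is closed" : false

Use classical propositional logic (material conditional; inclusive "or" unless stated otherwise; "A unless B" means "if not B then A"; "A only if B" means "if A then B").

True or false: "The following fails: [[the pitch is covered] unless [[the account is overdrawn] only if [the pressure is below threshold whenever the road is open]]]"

false

Values: K=T, U=T, Q=F, S=F.
In symbols: ~(K | (U -> (~Q -> ~S)))

~Q = ~F = T
~S = ~F = T
~Q -> ~S = T -> T = T
U -> (~Q -> ~S) = T -> T = T
K | (U -> (~Q -> ~S)) = T | T = T
~(K | (U -> (~Q -> ~S))) = ~T = F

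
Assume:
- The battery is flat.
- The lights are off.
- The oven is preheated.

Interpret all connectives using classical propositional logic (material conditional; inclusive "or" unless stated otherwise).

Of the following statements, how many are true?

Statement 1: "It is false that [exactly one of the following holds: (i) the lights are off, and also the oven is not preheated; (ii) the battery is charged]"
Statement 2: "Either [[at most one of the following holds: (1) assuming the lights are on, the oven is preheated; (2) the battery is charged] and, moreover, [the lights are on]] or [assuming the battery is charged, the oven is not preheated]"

2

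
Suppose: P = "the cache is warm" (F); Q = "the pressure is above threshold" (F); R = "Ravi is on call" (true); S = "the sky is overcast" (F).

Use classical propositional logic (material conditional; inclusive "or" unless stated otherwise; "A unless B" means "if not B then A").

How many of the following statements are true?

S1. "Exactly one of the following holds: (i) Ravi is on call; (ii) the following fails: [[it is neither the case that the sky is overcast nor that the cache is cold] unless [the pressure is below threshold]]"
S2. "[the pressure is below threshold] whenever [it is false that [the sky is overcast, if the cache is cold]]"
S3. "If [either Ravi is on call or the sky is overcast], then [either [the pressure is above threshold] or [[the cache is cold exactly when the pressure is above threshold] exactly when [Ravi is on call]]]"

2

S1: This is R ⊕ ¬((S ↓ ¬P) ∨ ¬Q).

¬P = ¬F = T
S ↓ ¬P = F ↓ T = F
¬Q = ¬F = T
(S ↓ ¬P) ∨ ¬Q = F ∨ T = T
¬((S ↓ ¬P) ∨ ¬Q) = ¬T = F
R ⊕ ¬((S ↓ ¬P) ∨ ¬Q) = T ⊕ F = T
So S1 is true.

S2: Formalization: ¬(¬P → S) → ¬Q

¬P = ¬F = T
¬P → S = T → F = F
¬(¬P → S) = ¬F = T
¬Q = ¬F = T
¬(¬P → S) → ¬Q = T → T = T
So S2 is true.

S3: This is (R ∨ S) → (Q ∨ ((¬P ↔ Q) ↔ R)).

R ∨ S = T ∨ F = T
¬P = ¬F = T
¬P ↔ Q = T ↔ F = F
(¬P ↔ Q) ↔ R = F ↔ T = F
Q ∨ ((¬P ↔ Q) ↔ R) = F ∨ F = F
(R ∨ S) → (Q ∨ ((¬P ↔ Q) ↔ R)) = T → F = F
Hence S3 is false.

True statements: 2.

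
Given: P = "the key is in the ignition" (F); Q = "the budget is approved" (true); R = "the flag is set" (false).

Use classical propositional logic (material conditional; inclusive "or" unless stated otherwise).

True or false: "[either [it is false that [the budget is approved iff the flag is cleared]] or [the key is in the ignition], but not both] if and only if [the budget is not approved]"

True

Values: Q=T, R=F, P=F.
This is (~(Q <-> ~R) xor P) <-> ~Q.

~R = ~F = T
Q <-> ~R = T <-> T = T
~(Q <-> ~R) = ~T = F
~(Q <-> ~R) xor P = F xor F = F
~Q = ~T = F
(~(Q <-> ~R) xor P) <-> ~Q = F <-> F = T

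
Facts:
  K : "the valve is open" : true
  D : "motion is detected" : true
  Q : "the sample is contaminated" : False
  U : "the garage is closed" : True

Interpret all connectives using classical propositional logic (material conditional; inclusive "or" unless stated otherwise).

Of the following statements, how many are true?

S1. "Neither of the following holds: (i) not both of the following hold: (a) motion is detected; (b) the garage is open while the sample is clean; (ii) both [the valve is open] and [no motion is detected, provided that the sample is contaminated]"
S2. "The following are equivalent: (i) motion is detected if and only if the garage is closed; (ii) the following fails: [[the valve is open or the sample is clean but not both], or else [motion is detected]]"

0

S1: This is (D ↑ (¬U ∧ ¬Q)) ↓ (K ∧ (Q → ¬D)).

¬U = ¬T = F
¬Q = ¬F = T
¬U ∧ ¬Q = F ∧ T = F
D ↑ (¬U ∧ ¬Q) = T ↑ F = T
¬D = ¬T = F
Q → ¬D = F → F = T
K ∧ (Q → ¬D) = T ∧ T = T
(D ↑ (¬U ∧ ¬Q)) ↓ (K ∧ (Q → ¬D)) = T ↓ T = F
Thus S1 is false.

S2: Parsed as (D ↔ U) ↔ ¬((K ⊕ ¬Q) ∨ D)

D ↔ U = T ↔ T = T
¬Q = ¬F = T
K ⊕ ¬Q = T ⊕ T = F
(K ⊕ ¬Q) ∨ D = F ∨ T = T
¬((K ⊕ ¬Q) ∨ D) = ¬T = F
(D ↔ U) ↔ ¬((K ⊕ ¬Q) ∨ D) = T ↔ F = F
So S2 is false.

Count: 0.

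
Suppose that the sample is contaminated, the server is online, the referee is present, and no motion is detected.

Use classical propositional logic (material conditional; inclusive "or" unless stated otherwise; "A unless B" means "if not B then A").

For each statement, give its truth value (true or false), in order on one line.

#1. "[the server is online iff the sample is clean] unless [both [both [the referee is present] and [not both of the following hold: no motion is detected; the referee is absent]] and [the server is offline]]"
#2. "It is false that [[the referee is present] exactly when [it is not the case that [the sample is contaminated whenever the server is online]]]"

Let N = "the server is online" (T), R = "the sample is contaminated" (T), K = "the referee is present" (T), H = "motion is detected" (F).

#1: In symbols: (N ↔ ¬R) ∨ ((K ∧ (¬H ↑ ¬K)) ∧ ¬N)

¬R = ¬T = F
N ↔ ¬R = T ↔ F = F
¬H = ¬F = T
¬K = ¬T = F
¬H ↑ ¬K = T ↑ F = T
K ∧ (¬H ↑ ¬K) = T ∧ T = T
¬N = ¬T = F
(K ∧ (¬H ↑ ¬K)) ∧ ¬N = T ∧ F = F
(N ↔ ¬R) ∨ ((K ∧ (¬H ↑ ¬K)) ∧ ¬N) = F ∨ F = F
So #1 is false.

#2: This is ¬(K ↔ ¬(N → R)).

N → R = T → T = T
¬(N → R) = ¬T = F
K ↔ ¬(N → R) = T ↔ F = F
¬(K ↔ ¬(N → R)) = ¬F = T
Hence #2 is true.

#1 False; #2 True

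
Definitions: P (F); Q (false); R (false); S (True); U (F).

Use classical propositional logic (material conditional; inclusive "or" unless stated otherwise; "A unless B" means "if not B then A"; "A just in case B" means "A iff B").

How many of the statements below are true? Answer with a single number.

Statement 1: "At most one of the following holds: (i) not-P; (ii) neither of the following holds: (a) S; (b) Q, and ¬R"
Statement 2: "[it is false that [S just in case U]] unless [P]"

Statement 1: Formalization: not P nand (S nor (Q and not R))

not P = not False = True
not R = not False = True
Q and not R = False and True = False
S nor (Q and not R) = True nor False = False
not P nand (S nor (Q and not R)) = True nand False = True
Hence Statement 1 is true.

Statement 2: Parsed as not (S iff U) or P

S iff U = True iff False = False
not (S iff U) = not False = True
not (S iff U) or P = True or False = True
Thus Statement 2 is true.

2 of the 2 statements are true (Statement 1, Statement 2).

2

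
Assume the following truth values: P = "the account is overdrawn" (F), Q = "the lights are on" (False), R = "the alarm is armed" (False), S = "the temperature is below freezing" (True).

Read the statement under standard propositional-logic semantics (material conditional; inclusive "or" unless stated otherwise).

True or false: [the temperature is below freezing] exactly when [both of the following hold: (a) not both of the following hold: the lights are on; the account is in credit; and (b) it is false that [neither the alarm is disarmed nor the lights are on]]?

True

Values: S=True, Q=False, P=False, R=False.
In symbols: S iff ((Q nand not P) and not (not R nor Q))

not P = not False = True
Q nand not P = False nand True = True
not R = not False = True
not R nor Q = True nor False = False
not (not R nor Q) = not False = True
(Q nand not P) and not (not R nor Q) = True and True = True
S iff ((Q nand not P) and not (not R nor Q)) = True iff True = True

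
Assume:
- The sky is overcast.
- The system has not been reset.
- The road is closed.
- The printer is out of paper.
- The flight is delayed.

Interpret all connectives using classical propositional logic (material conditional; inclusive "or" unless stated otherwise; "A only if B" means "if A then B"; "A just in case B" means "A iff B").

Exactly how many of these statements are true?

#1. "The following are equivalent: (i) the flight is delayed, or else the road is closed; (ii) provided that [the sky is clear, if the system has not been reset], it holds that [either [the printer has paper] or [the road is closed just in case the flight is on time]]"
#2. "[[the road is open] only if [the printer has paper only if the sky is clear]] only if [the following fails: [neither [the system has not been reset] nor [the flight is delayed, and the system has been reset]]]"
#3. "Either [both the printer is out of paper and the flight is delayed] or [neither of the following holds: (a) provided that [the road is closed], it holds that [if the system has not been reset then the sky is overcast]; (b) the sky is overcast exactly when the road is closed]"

3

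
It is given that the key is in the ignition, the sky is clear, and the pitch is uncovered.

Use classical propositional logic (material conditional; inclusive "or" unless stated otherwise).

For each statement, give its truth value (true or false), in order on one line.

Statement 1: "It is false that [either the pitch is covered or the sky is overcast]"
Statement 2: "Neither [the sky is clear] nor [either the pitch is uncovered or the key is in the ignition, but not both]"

Statement 1 T / Statement 2 F

Let S = "the pitch is covered" (False), U = "the sky is overcast" (False), P = "the key is in the ignition" (True).

Statement 1: Parsed as not (S or U)

S or U = False or False = False
not (S or U) = not False = True
Hence Statement 1 is true.

Statement 2: Parsed as not U nor (not S xor P)

not U = not False = True
not S = not False = True
not S xor P = True xor True = False
not U nor (not S xor P) = True nor False = False
So Statement 2 is false.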